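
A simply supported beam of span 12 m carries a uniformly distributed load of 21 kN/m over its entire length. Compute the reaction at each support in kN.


Total load = w * L = 21 * 12 = 252 kN
By symmetry, each reaction R = total / 2 = 252 / 2 = 126.0 kN

126.0 kN


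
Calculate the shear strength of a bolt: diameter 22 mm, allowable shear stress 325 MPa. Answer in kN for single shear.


A = pi * d^2 / 4 = pi * 22^2 / 4 = 380.1327 mm^2
V = f_v * A / 1000 = 325 * 380.1327 / 1000
= 123.5431 kN

123.5431 kN


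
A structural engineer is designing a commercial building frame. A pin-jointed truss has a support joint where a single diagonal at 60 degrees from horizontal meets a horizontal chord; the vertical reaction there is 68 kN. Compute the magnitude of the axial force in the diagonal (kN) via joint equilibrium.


At the joint, only the diagonal has a vertical component, so vertical equilibrium gives:
F * sin(60) = 68
F = 68 / sin(60)
= 68 / 0.866025
= 78.52 kN

78.52 kN


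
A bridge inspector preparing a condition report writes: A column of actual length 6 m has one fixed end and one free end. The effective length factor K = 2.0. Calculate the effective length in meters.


L_eff = K * L
= 2.0 * 6
= 12.0 m

12.0 m


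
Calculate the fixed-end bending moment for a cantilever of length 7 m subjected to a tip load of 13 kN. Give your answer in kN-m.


For a cantilever with a point load at the free end:
M_max = P * L = 13 * 7 = 91 kN-m

91 kN-m


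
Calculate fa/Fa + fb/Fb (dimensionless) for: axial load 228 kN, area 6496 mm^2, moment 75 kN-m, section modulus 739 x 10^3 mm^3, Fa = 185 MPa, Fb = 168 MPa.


f_a = P / A = 228000.0 / 6496 = 35.0985 MPa
f_b = M / S = 75000000.0 / 739000.0 = 101.4885 MPa
Ratio = f_a / Fa + f_b / Fb
= 35.0985 / 185 + 101.4885 / 168
= 0.7938 (dimensionless)

0.7938 (dimensionless)


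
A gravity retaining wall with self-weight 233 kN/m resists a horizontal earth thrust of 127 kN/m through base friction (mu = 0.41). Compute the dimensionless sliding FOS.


Resisting force = mu * W = 0.41 * 233 = 95.53 kN/m
FOS = Resisting / Driving = 95.53 / 127
= 0.7522 (dimensionless)

0.7522 (dimensionless)


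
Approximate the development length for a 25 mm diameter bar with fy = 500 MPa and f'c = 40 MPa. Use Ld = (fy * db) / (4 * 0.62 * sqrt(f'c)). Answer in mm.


Ld = (fy * db) / (4 * 0.62 * sqrt(f'c))
= (500 * 25) / (4 * 0.62 * sqrt(40))
= 12500 / 15.6849
= 796.94 mm

796.94 mm


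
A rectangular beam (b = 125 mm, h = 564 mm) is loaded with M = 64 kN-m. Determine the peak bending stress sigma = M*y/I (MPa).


I = b * h^3 / 12 = 125 * 564^3 / 12 = 1868814000.0 mm^4
y = h / 2 = 564 / 2 = 282.0 mm
M = 64 kN-m = 64000000.0 N-mm
sigma = M * y / I = 64000000.0 * 282.0 / 1868814000.0
= 9.66 MPa

9.66 MPa


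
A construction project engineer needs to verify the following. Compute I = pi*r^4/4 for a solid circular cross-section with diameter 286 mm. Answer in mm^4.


r = d / 2 = 286 / 2 = 143.0 mm
I = pi * r^4 / 4 = pi * 143.0^4 / 4
= 328423353.43 mm^4

328423353.43 mm^4


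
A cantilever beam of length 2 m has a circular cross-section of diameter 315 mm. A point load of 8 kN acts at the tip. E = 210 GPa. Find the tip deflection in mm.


I = pi * d^4 / 64 = pi * 315^4 / 64 = 483294790.53 mm^4
L = 2000.0 mm, P = 8000.0 N, E = 210000.0 MPa
delta = P * L^3 / (3 * E * I)
= 8000.0 * 2000.0^3 / (3 * 210000.0 * 483294790.53)
= 0.2102 mm

0.2102 mm


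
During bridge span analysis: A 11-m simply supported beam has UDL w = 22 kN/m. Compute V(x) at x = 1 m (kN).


R_A = w * L / 2 = 22 * 11 / 2 = 121.0 kN
V(x) = R_A - w * x = 121.0 - 22 * 1
= 99.0 kN

99.0 kN


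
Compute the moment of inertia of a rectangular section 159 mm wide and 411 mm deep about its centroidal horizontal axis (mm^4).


I = b * h^3 / 12
= 159 * 411^3 / 12
= 159 * 69426531 / 12
= 919901535.75 mm^4

919901535.75 mm^4


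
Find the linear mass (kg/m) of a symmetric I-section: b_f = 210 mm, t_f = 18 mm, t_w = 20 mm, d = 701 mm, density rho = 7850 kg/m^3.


A_flanges = 2 * 210 * 18 = 7560 mm^2
A_web = (701 - 2 * 18) * 20 = 13300 mm^2
A_total = 7560 + 13300 = 20860 mm^2 = 0.020860 m^2
Weight = rho * A = 7850 * 0.020860 = 163.751 kg/m

163.751 kg/m


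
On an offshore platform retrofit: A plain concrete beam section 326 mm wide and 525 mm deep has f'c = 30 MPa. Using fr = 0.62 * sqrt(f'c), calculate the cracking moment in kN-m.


fr = 0.62 * sqrt(30) = 0.62 * 5.4772 = 3.3959 MPa
I = 326 * 525^3 / 12 = 3931101562.5 mm^4
y_t = 262.5 mm
M_cr = fr * I / y_t = 3.3959 * 3931101562.5 / 262.5 N-mm
= 50.8554 kN-m

50.8554 kN-m


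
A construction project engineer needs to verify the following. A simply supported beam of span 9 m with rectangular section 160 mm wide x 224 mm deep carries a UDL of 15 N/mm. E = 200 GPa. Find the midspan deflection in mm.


I = 160 * 224^3 / 12 = 149858986.67 mm^4
L = 9000.0 mm, w = 15 N/mm, E = 200000.0 MPa
delta = 5 * w * L^4 / (384 * E * I)
= 5 * 15 * 9000.0^4 / (384 * 200000.0 * 149858986.67)
= 42.755 mm

42.755 mm


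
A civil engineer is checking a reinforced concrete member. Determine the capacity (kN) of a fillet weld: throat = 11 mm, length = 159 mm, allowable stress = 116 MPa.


Strength = throat * length * allowable stress
= 11 * 159 * 116 N
= 202884 N
= 202.88 kN

202.88 kN


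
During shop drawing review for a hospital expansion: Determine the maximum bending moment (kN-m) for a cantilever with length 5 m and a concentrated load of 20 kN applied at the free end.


For a cantilever with a point load at the free end:
M_max = P * L = 20 * 5 = 100 kN-m

100 kN-m


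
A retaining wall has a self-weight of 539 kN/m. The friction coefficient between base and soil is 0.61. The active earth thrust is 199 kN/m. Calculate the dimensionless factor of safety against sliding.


Resisting force = mu * W = 0.61 * 539 = 328.79 kN/m
FOS = Resisting / Driving = 328.79 / 199
= 1.6522 (dimensionless)

1.6522 (dimensionless)


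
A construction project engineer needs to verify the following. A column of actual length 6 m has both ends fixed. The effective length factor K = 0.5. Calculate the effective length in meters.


L_eff = K * L
= 0.5 * 6
= 3.0 m

3.0 m


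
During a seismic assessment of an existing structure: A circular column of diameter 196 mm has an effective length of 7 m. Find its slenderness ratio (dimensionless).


Radius of gyration r = d / 4 = 196 / 4 = 49.0 mm
L_eff = 7000.0 mm
Slenderness ratio = L / r = 7000.0 / 49.0 = 142.86 (dimensionless)

142.86 (dimensionless)


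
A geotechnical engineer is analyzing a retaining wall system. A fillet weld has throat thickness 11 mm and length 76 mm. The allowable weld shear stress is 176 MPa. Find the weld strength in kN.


Strength = throat * length * allowable stress
= 11 * 76 * 176 N
= 147136 N
= 147.14 kN

147.14 kN


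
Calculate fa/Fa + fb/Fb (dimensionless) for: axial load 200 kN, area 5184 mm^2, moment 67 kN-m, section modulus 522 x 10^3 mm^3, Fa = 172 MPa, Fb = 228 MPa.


f_a = P / A = 200000.0 / 5184 = 38.5802 MPa
f_b = M / S = 67000000.0 / 522000.0 = 128.3525 MPa
Ratio = f_a / Fa + f_b / Fb
= 38.5802 / 172 + 128.3525 / 228
= 0.7873 (dimensionless)

0.7873 (dimensionless)


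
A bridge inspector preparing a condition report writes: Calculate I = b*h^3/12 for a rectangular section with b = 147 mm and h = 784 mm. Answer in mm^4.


I = b * h^3 / 12
= 147 * 784^3 / 12
= 147 * 481890304 / 12
= 5903156224.0 mm^4

5903156224.0 mm^4


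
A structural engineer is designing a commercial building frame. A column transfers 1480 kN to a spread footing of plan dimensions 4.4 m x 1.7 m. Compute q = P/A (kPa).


A = 4.4 * 1.7 = 7.48 m^2
q = P / A = 1480 / 7.48
= 197.861 kPa

197.861 kPa


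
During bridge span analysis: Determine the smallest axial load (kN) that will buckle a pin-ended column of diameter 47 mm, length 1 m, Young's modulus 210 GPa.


I = pi * d^4 / 64 = 239530.78 mm^4
L = 1000.0 mm
P_cr = pi^2 * E * I / L^2
= 9.8696 * 210000.0 * 239530.78 / 1000.0^2
= 496455.55 N = 496.4556 kN

496.4556 kN


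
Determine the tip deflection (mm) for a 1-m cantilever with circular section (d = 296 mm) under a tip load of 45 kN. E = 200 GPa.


I = pi * d^4 / 64 = pi * 296^4 / 64 = 376822427.47 mm^4
L = 1000.0 mm, P = 45000.0 N, E = 200000.0 MPa
delta = P * L^3 / (3 * E * I)
= 45000.0 * 1000.0^3 / (3 * 200000.0 * 376822427.47)
= 0.199 mm

0.199 mm


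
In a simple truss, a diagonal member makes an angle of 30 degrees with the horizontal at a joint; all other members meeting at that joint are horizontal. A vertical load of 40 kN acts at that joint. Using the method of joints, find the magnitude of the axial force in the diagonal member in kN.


At the joint, only the diagonal has a vertical component, so vertical equilibrium gives:
F * sin(30) = 40
F = 40 / sin(30)
= 40 / 0.5
= 80.0 kN

80.0 kN


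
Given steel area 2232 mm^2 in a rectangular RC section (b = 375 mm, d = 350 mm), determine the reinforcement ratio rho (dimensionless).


rho = As / (b * d)
= 2232 / (375 * 350)
= 2232 / 131250
= 0.017006 (dimensionless)

0.017006 (dimensionless)


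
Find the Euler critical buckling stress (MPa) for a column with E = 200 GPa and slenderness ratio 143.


sigma_cr = pi^2 * E / lambda^2
= 9.8696 * 200000.0 / 143^2
= 9.8696 * 200000.0 / 20449
= 96.529 MPa

96.529 MPa


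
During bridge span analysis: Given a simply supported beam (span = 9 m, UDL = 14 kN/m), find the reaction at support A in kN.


Total load = w * L = 14 * 9 = 126 kN
By symmetry, each reaction R = total / 2 = 126 / 2 = 63.0 kN

63.0 kN


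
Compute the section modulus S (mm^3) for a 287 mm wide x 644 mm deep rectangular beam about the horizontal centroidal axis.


S = b * h^2 / 6
= 287 * 644^2 / 6
= 287 * 414736 / 6
= 19838205.33 mm^3

19838205.33 mm^3


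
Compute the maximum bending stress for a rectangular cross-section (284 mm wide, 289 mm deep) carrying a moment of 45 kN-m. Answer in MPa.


I = b * h^3 / 12 = 284 * 289^3 / 12 = 571255799.67 mm^4
y = h / 2 = 289 / 2 = 144.5 mm
M = 45 kN-m = 45000000.0 N-mm
sigma = M * y / I = 45000000.0 * 144.5 / 571255799.67
= 11.38 MPa

11.38 MPa


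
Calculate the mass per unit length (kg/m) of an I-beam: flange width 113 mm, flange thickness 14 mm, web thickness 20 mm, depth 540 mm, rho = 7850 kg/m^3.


A_flanges = 2 * 113 * 14 = 3164 mm^2
A_web = (540 - 2 * 14) * 20 = 10240 mm^2
A_total = 3164 + 10240 = 13404 mm^2 = 0.013404 m^2
Weight = rho * A = 7850 * 0.013404 = 105.2214 kg/m

105.2214 kg/m


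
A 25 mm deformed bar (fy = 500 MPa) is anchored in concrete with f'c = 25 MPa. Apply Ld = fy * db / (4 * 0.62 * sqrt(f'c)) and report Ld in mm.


Ld = (fy * db) / (4 * 0.62 * sqrt(f'c))
= (500 * 25) / (4 * 0.62 * sqrt(25))
= 12500 / 12.4
= 1008.06 mm

1008.06 mm


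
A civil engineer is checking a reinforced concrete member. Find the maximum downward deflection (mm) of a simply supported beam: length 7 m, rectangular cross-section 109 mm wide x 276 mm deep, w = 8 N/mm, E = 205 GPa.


I = 109 * 276^3 / 12 = 190973232.0 mm^4
L = 7000.0 mm, w = 8 N/mm, E = 205000.0 MPa
delta = 5 * w * L^4 / (384 * E * I)
= 5 * 8 * 7000.0^4 / (384 * 205000.0 * 190973232.0)
= 6.3884 mm

6.3884 mm


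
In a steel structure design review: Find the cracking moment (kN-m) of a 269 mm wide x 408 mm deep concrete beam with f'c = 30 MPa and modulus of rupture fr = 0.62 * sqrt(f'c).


fr = 0.62 * sqrt(30) = 0.62 * 5.4772 = 3.3959 MPa
I = 269 * 408^3 / 12 = 1522479744.0 mm^4
y_t = 204.0 mm
M_cr = fr * I / y_t = 3.3959 * 1522479744.0 / 204.0 N-mm
= 25.3439 kN-m

25.3439 kN-m


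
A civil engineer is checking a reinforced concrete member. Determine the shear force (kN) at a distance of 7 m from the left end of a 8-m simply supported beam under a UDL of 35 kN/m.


R_A = w * L / 2 = 35 * 8 / 2 = 140.0 kN
V(x) = R_A - w * x = 140.0 - 35 * 7
= -105.0 kN

-105.0 kN


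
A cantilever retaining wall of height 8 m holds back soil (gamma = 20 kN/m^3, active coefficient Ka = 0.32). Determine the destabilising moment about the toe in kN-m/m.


Pa = 0.5 * Ka * gamma * H^2
= 0.5 * 0.32 * 20 * 8^2
= 204.8 kN/m
Arm = H / 3 = 8 / 3 = 2.6667 m
Mo = Pa * arm = Pa * H / 3 = 204.8 * 8 / 3 = 546.1333 kN-m/m

546.1333 kN-m/m


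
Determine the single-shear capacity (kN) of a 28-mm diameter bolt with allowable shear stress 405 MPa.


A = pi * d^2 / 4 = pi * 28^2 / 4 = 615.7522 mm^2
V = f_v * A / 1000 = 405 * 615.7522 / 1000
= 249.3796 kN

249.3796 kN


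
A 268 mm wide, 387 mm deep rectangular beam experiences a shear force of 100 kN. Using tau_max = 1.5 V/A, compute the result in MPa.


A = b * h = 268 * 387 = 103716 mm^2
V = 100 kN = 100000.0 N
tau_max = 1.5 * V / A = 1.5 * 100000.0 / 103716
= 1.4463 MPa

1.4463 MPa


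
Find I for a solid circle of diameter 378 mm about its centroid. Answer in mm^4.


r = d / 2 = 378 / 2 = 189.0 mm
I = pi * r^4 / 4 = pi * 189.0^4 / 4
= 1002160077.64 mm^4

1002160077.64 mm^4


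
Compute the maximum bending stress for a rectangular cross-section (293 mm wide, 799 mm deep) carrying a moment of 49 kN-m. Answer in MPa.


I = b * h^3 / 12 = 293 * 799^3 / 12 = 12454511908.92 mm^4
y = h / 2 = 799 / 2 = 399.5 mm
M = 49 kN-m = 49000000.0 N-mm
sigma = M * y / I = 49000000.0 * 399.5 / 12454511908.92
= 1.57 MPa

1.57 MPa


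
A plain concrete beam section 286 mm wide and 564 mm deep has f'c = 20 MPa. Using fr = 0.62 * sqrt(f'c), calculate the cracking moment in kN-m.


fr = 0.62 * sqrt(20) = 0.62 * 4.4721 = 2.7727 MPa
I = 286 * 564^3 / 12 = 4275846432.0 mm^4
y_t = 282.0 mm
M_cr = fr * I / y_t = 2.7727 * 4275846432.0 / 282.0 N-mm
= 42.0416 kN-m

42.0416 kN-m


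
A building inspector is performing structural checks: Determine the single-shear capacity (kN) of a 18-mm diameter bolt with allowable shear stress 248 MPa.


A = pi * d^2 / 4 = pi * 18^2 / 4 = 254.469 mm^2
V = f_v * A / 1000 = 248 * 254.469 / 1000
= 63.1083 kN

63.1083 kN


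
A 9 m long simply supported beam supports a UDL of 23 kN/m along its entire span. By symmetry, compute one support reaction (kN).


Total load = w * L = 23 * 9 = 207 kN
By symmetry, each reaction R = total / 2 = 207 / 2 = 103.5 kN

103.5 kN


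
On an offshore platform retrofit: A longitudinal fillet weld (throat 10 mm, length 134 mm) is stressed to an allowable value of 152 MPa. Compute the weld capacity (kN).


Strength = throat * length * allowable stress
= 10 * 134 * 152 N
= 203680 N
= 203.68 kN

203.68 kN


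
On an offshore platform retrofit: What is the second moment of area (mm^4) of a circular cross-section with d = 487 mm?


r = d / 2 = 487 / 2 = 243.5 mm
I = pi * r^4 / 4 = pi * 243.5^4 / 4
= 2761122936.06 mm^4

2761122936.06 mm^4


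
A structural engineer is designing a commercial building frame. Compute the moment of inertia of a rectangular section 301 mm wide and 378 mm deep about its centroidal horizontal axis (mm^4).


I = b * h^3 / 12
= 301 * 378^3 / 12
= 301 * 54010152 / 12
= 1354754646.0 mm^4

1354754646.0 mm^4


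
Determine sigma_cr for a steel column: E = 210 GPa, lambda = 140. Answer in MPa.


sigma_cr = pi^2 * E / lambda^2
= 9.8696 * 210000.0 / 140^2
= 9.8696 * 210000.0 / 19600
= 105.7458 MPa

105.7458 MPa


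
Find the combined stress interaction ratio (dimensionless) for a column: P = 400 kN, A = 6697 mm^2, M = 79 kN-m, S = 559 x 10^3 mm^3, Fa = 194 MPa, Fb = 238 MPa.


f_a = P / A = 400000.0 / 6697 = 59.7282 MPa
f_b = M / S = 79000000.0 / 559000.0 = 141.3238 MPa
Ratio = f_a / Fa + f_b / Fb
= 59.7282 / 194 + 141.3238 / 238
= 0.9017 (dimensionless)

0.9017 (dimensionless)


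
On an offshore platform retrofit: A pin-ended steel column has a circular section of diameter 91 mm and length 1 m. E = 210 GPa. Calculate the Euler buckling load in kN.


I = pi * d^4 / 64 = 3366165.53 mm^4
L = 1000.0 mm
P_cr = pi^2 * E * I / L^2
= 9.8696 * 210000.0 * 3366165.53 / 1000.0^2
= 6976771.64 N = 6976.7716 kN

6976.7716 kN


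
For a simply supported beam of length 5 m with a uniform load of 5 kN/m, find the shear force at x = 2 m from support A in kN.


R_A = w * L / 2 = 5 * 5 / 2 = 12.5 kN
V(x) = R_A - w * x = 12.5 - 5 * 2
= 2.5 kN

2.5 kN


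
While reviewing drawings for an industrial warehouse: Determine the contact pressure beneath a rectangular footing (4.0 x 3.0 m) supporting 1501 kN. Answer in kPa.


A = 4.0 * 3.0 = 12.0 m^2
q = P / A = 1501 / 12.0
= 125.0833 kPa

125.0833 kPa


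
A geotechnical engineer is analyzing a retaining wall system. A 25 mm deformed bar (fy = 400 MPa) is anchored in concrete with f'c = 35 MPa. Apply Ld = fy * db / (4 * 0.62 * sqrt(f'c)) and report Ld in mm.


Ld = (fy * db) / (4 * 0.62 * sqrt(f'c))
= (400 * 25) / (4 * 0.62 * sqrt(35))
= 10000 / 14.6719
= 681.58 mm

681.58 mm


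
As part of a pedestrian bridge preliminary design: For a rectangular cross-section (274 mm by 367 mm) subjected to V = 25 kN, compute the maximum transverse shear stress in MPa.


A = b * h = 274 * 367 = 100558 mm^2
V = 25 kN = 25000.0 N
tau_max = 1.5 * V / A = 1.5 * 25000.0 / 100558
= 0.3729 MPa

0.3729 MPa


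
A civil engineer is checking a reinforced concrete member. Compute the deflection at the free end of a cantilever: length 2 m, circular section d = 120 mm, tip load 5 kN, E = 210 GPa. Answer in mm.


I = pi * d^4 / 64 = pi * 120^4 / 64 = 10178760.2 mm^4
L = 2000.0 mm, P = 5000.0 N, E = 210000.0 MPa
delta = P * L^3 / (3 * E * I)
= 5000.0 * 2000.0^3 / (3 * 210000.0 * 10178760.2)
= 6.2377 mm

6.2377 mm


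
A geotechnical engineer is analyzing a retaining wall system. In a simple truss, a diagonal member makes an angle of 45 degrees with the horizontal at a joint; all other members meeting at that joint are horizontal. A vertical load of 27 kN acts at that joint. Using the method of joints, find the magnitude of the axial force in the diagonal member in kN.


At the joint, only the diagonal has a vertical component, so vertical equilibrium gives:
F * sin(45) = 27
F = 27 / sin(45)
= 27 / 0.707107
= 38.18 kN

38.18 kN


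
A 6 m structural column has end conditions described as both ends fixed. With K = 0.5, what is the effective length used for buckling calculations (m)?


L_eff = K * L
= 0.5 * 6
= 3.0 m

3.0 m


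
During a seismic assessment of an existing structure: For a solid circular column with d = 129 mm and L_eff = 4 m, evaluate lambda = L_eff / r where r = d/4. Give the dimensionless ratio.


Radius of gyration r = d / 4 = 129 / 4 = 32.25 mm
L_eff = 4000.0 mm
Slenderness ratio = L / r = 4000.0 / 32.25 = 124.03 (dimensionless)

124.03 (dimensionless)


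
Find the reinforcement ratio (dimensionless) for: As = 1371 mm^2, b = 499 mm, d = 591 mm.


rho = As / (b * d)
= 1371 / (499 * 591)
= 1371 / 294909
= 0.004649 (dimensionless)

0.004649 (dimensionless)


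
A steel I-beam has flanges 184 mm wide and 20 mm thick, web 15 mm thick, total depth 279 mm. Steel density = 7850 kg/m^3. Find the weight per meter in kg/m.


A_flanges = 2 * 184 * 20 = 7360 mm^2
A_web = (279 - 2 * 20) * 15 = 3585 mm^2
A_total = 7360 + 3585 = 10945 mm^2 = 0.010945 m^2
Weight = rho * A = 7850 * 0.010945 = 85.9183 kg/m

85.9183 kg/m


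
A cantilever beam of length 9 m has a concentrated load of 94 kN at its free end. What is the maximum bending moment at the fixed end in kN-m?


For a cantilever with a point load at the free end:
M_max = P * L = 94 * 9 = 846 kN-m

846 kN-m


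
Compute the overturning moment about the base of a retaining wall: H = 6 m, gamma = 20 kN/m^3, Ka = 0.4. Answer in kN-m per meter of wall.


Pa = 0.5 * Ka * gamma * H^2
= 0.5 * 0.4 * 20 * 6^2
= 144.0 kN/m
Arm = H / 3 = 6 / 3 = 2.0 m
Mo = Pa * arm = Pa * H / 3 = 144.0 * 6 / 3 = 288.0 kN-m/m

288.0 kN-m/m


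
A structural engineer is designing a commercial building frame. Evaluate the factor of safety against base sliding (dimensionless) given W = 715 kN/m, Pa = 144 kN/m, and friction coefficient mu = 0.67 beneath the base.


Resisting force = mu * W = 0.67 * 715 = 479.05 kN/m
FOS = Resisting / Driving = 479.05 / 144
= 3.3267 (dimensionless)

3.3267 (dimensionless)


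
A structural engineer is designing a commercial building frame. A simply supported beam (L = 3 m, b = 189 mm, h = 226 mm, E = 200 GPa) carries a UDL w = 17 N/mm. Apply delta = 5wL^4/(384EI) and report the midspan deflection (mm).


I = 189 * 226^3 / 12 = 181805022.0 mm^4
L = 3000.0 mm, w = 17 N/mm, E = 200000.0 MPa
delta = 5 * w * L^4 / (384 * E * I)
= 5 * 17 * 3000.0^4 / (384 * 200000.0 * 181805022.0)
= 0.4931 mm

0.4931 mm


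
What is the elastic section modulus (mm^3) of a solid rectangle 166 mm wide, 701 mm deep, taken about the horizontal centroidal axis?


S = b * h^2 / 6
= 166 * 701^2 / 6
= 166 * 491401 / 6
= 13595427.67 mm^3

13595427.67 mm^3


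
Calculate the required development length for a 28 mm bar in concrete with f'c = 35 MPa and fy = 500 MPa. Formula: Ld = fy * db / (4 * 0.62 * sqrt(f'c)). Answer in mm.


Ld = (fy * db) / (4 * 0.62 * sqrt(f'c))
= (500 * 28) / (4 * 0.62 * sqrt(35))
= 14000 / 14.6719
= 954.21 mm

954.21 mm


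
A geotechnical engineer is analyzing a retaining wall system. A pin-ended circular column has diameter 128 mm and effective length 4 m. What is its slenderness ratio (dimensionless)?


Radius of gyration r = d / 4 = 128 / 4 = 32.0 mm
L_eff = 4000.0 mm
Slenderness ratio = L / r = 4000.0 / 32.0 = 125.0 (dimensionless)

125.0 (dimensionless)


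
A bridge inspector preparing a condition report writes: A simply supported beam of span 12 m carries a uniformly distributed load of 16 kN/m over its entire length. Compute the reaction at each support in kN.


Total load = w * L = 16 * 12 = 192 kN
By symmetry, each reaction R = total / 2 = 192 / 2 = 96.0 kN

96.0 kN


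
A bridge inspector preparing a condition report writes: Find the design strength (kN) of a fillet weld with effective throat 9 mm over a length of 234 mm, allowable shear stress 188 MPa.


Strength = throat * length * allowable stress
= 9 * 234 * 188 N
= 395928 N
= 395.93 kN

395.93 kN


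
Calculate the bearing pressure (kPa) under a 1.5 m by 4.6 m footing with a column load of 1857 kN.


A = 1.5 * 4.6 = 6.9 m^2
q = P / A = 1857 / 6.9
= 269.1304 kPa

269.1304 kPa


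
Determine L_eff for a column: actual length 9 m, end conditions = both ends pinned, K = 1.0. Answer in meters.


L_eff = K * L
= 1.0 * 9
= 9.0 m

9.0 m


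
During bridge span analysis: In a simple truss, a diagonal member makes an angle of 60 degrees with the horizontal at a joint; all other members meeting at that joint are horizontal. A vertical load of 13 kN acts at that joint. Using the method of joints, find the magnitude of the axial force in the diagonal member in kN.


At the joint, only the diagonal has a vertical component, so vertical equilibrium gives:
F * sin(60) = 13
F = 13 / sin(60)
= 13 / 0.866025
= 15.01 kN

15.01 kN


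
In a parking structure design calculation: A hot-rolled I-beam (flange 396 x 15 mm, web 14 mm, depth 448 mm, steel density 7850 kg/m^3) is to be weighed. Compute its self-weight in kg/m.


A_flanges = 2 * 396 * 15 = 11880 mm^2
A_web = (448 - 2 * 15) * 14 = 5852 mm^2
A_total = 11880 + 5852 = 17732 mm^2 = 0.017732 m^2
Weight = rho * A = 7850 * 0.017732 = 139.1962 kg/m

139.1962 kg/m


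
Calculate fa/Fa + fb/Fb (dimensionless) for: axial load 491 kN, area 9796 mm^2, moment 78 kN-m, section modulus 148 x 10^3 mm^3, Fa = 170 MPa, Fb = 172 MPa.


f_a = P / A = 491000.0 / 9796 = 50.1225 MPa
f_b = M / S = 78000000.0 / 148000.0 = 527.027 MPa
Ratio = f_a / Fa + f_b / Fb
= 50.1225 / 170 + 527.027 / 172
= 3.3589 (dimensionless)

3.3589 (dimensionless)


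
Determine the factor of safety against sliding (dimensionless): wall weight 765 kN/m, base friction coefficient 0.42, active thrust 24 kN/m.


Resisting force = mu * W = 0.42 * 765 = 321.3 kN/m
FOS = Resisting / Driving = 321.3 / 24
= 13.3875 (dimensionless)

13.3875 (dimensionless)


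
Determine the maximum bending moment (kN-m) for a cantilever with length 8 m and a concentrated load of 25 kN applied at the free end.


For a cantilever with a point load at the free end:
M_max = P * L = 25 * 8 = 200 kN-m

200 kN-m


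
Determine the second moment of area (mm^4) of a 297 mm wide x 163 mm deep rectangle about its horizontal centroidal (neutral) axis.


I = b * h^3 / 12
= 297 * 163^3 / 12
= 297 * 4330747 / 12
= 107185988.25 mm^4

107185988.25 mm^4


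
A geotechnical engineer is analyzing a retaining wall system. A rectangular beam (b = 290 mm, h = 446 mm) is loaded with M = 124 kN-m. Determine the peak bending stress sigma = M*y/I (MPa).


I = b * h^3 / 12 = 290 * 446^3 / 12 = 2143982953.33 mm^4
y = h / 2 = 446 / 2 = 223.0 mm
M = 124 kN-m = 124000000.0 N-mm
sigma = M * y / I = 124000000.0 * 223.0 / 2143982953.33
= 12.9 MPa

12.9 MPa


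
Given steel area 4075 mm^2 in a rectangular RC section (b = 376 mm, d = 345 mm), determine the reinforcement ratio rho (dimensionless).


rho = As / (b * d)
= 4075 / (376 * 345)
= 4075 / 129720
= 0.031414 (dimensionless)

0.031414 (dimensionless)


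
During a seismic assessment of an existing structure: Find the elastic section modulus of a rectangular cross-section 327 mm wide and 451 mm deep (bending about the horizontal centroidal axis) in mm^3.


S = b * h^2 / 6
= 327 * 451^2 / 6
= 327 * 203401 / 6
= 11085354.5 mm^3

11085354.5 mm^3


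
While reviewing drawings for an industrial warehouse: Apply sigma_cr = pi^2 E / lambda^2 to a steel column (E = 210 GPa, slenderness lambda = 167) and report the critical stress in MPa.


sigma_cr = pi^2 * E / lambda^2
= 9.8696 * 210000.0 / 167^2
= 9.8696 * 210000.0 / 27889
= 74.3166 MPa

74.3166 MPa


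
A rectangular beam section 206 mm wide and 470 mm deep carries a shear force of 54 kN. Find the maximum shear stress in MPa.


A = b * h = 206 * 470 = 96820 mm^2
V = 54 kN = 54000.0 N
tau_max = 1.5 * V / A = 1.5 * 54000.0 / 96820
= 0.8366 MPa

0.8366 MPa


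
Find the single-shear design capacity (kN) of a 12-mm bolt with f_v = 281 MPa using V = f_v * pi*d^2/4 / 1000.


A = pi * d^2 / 4 = pi * 12^2 / 4 = 113.0973 mm^2
V = f_v * A / 1000 = 281 * 113.0973 / 1000
= 31.7804 kN

31.7804 kN


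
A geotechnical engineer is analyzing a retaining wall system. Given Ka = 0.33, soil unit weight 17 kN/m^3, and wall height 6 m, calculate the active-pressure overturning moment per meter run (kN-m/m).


Pa = 0.5 * Ka * gamma * H^2
= 0.5 * 0.33 * 17 * 6^2
= 100.98 kN/m
Arm = H / 3 = 6 / 3 = 2.0 m
Mo = Pa * arm = Pa * H / 3 = 100.98 * 6 / 3 = 201.96 kN-m/m

201.96 kN-m/m


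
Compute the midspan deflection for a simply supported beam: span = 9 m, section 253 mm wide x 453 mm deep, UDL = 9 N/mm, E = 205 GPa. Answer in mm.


I = 253 * 453^3 / 12 = 1959899856.75 mm^4
L = 9000.0 mm, w = 9 N/mm, E = 205000.0 MPa
delta = 5 * w * L^4 / (384 * E * I)
= 5 * 9 * 9000.0^4 / (384 * 205000.0 * 1959899856.75)
= 1.9137 mm

1.9137 mm


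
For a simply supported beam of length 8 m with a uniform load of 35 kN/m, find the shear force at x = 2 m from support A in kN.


R_A = w * L / 2 = 35 * 8 / 2 = 140.0 kN
V(x) = R_A - w * x = 140.0 - 35 * 2
= 70.0 kN

70.0 kN


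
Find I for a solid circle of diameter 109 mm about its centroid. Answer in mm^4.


r = d / 2 = 109 / 2 = 54.5 mm
I = pi * r^4 / 4 = pi * 54.5^4 / 4
= 6929085.02 mm^4

6929085.02 mm^4


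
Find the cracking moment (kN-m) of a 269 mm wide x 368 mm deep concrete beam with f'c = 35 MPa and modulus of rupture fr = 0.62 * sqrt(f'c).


fr = 0.62 * sqrt(35) = 0.62 * 5.9161 = 3.668 MPa
I = 269 * 368^3 / 12 = 1117157717.33 mm^4
y_t = 184.0 mm
M_cr = fr * I / y_t = 3.668 * 1117157717.33 / 184.0 N-mm
= 22.2701 kN-m

22.2701 kN-m


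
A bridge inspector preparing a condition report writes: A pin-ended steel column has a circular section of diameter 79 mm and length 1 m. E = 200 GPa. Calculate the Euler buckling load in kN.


I = pi * d^4 / 64 = 1911957.63 mm^4
L = 1000.0 mm
P_cr = pi^2 * E * I / L^2
= 9.8696 * 200000.0 * 1911957.63 / 1000.0^2
= 3774053.09 N = 3774.0531 kN

3774.0531 kN


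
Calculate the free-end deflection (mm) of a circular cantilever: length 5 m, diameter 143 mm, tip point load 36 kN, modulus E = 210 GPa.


I = pi * d^4 / 64 = pi * 143^4 / 64 = 20526459.59 mm^4
L = 5000.0 mm, P = 36000.0 N, E = 210000.0 MPa
delta = P * L^3 / (3 * E * I)
= 36000.0 * 5000.0^3 / (3 * 210000.0 * 20526459.59)
= 347.9829 mm

347.9829 mm


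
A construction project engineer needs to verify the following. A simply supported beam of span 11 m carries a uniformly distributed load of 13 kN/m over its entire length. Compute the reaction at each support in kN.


Total load = w * L = 13 * 11 = 143 kN
By symmetry, each reaction R = total / 2 = 143 / 2 = 71.5 kN

71.5 kN


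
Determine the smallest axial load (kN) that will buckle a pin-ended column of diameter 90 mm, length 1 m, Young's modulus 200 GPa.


I = pi * d^4 / 64 = 3220623.34 mm^4
L = 1000.0 mm
P_cr = pi^2 * E * I / L^2
= 9.8696 * 200000.0 * 3220623.34 / 1000.0^2
= 6357255.67 N = 6357.2557 kN

6357.2557 kN


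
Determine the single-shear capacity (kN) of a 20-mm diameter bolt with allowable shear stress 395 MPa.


A = pi * d^2 / 4 = pi * 20^2 / 4 = 314.1593 mm^2
V = f_v * A / 1000 = 395 * 314.1593 / 1000
= 124.0929 kN

124.0929 kN


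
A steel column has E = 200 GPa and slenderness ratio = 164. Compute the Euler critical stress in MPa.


sigma_cr = pi^2 * E / lambda^2
= 9.8696 * 200000.0 / 164^2
= 9.8696 * 200000.0 / 26896
= 73.3909 MPa

73.3909 MPa


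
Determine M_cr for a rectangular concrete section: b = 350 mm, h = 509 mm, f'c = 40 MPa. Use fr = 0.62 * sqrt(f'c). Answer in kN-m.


fr = 0.62 * sqrt(40) = 0.62 * 6.3246 = 3.9212 MPa
I = 350 * 509^3 / 12 = 3846273345.83 mm^4
y_t = 254.5 mm
M_cr = fr * I / y_t = 3.9212 * 3846273345.83 / 254.5 N-mm
= 59.2617 kN-m

59.2617 kN-m


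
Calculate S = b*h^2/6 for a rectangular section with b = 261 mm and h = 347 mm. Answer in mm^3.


S = b * h^2 / 6
= 261 * 347^2 / 6
= 261 * 120409 / 6
= 5237791.5 mm^3

5237791.5 mm^3


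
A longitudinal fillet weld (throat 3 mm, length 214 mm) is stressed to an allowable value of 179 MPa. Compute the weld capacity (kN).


Strength = throat * length * allowable stress
= 3 * 214 * 179 N
= 114918 N
= 114.92 kN

114.92 kN


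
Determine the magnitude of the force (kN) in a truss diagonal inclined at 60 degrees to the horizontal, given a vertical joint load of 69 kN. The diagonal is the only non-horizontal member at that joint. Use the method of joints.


At the joint, only the diagonal has a vertical component, so vertical equilibrium gives:
F * sin(60) = 69
F = 69 / sin(60)
= 69 / 0.866025
= 79.67 kN

79.67 kN


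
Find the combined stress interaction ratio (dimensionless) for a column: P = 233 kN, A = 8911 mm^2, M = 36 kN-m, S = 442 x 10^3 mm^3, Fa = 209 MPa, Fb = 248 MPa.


f_a = P / A = 233000.0 / 8911 = 26.1475 MPa
f_b = M / S = 36000000.0 / 442000.0 = 81.448 MPa
Ratio = f_a / Fa + f_b / Fb
= 26.1475 / 209 + 81.448 / 248
= 0.4535 (dimensionless)

0.4535 (dimensionless)


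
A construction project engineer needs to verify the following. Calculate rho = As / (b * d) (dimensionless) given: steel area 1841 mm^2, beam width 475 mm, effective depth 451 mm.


rho = As / (b * d)
= 1841 / (475 * 451)
= 1841 / 214225
= 0.008594 (dimensionless)

0.008594 (dimensionless)


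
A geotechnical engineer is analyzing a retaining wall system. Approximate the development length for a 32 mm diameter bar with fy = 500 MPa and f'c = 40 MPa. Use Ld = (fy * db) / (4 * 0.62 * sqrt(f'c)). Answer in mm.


Ld = (fy * db) / (4 * 0.62 * sqrt(f'c))
= (500 * 32) / (4 * 0.62 * sqrt(40))
= 16000 / 15.6849
= 1020.09 mm

1020.09 mm


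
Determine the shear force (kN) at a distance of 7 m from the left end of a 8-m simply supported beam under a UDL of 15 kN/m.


R_A = w * L / 2 = 15 * 8 / 2 = 60.0 kN
V(x) = R_A - w * x = 60.0 - 15 * 7
= -45.0 kN

-45.0 kN


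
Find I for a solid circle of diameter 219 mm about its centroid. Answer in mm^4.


r = d / 2 = 219 / 2 = 109.5 mm
I = pi * r^4 / 4 = pi * 109.5^4 / 4
= 112913627.02 mm^4

112913627.02 mm^4


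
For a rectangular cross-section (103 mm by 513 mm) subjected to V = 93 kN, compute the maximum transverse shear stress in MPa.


A = b * h = 103 * 513 = 52839 mm^2
V = 93 kN = 93000.0 N
tau_max = 1.5 * V / A = 1.5 * 93000.0 / 52839
= 2.6401 MPa

2.6401 MPa


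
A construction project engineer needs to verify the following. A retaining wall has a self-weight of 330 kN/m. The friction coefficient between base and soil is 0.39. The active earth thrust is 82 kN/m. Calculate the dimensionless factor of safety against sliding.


Resisting force = mu * W = 0.39 * 330 = 128.7 kN/m
FOS = Resisting / Driving = 128.7 / 82
= 1.5695 (dimensionless)

1.5695 (dimensionless)


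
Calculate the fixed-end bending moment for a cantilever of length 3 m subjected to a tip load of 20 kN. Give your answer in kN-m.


For a cantilever with a point load at the free end:
M_max = P * L = 20 * 3 = 60 kN-m

60 kN-m


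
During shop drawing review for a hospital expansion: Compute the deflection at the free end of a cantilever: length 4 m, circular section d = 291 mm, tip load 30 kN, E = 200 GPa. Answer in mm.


I = pi * d^4 / 64 = pi * 291^4 / 64 = 351999344.44 mm^4
L = 4000.0 mm, P = 30000.0 N, E = 200000.0 MPa
delta = P * L^3 / (3 * E * I)
= 30000.0 * 4000.0^3 / (3 * 200000.0 * 351999344.44)
= 9.0909 mm

9.0909 mm


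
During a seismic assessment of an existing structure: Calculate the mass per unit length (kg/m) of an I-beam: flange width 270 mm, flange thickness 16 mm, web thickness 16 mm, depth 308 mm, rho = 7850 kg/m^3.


A_flanges = 2 * 270 * 16 = 8640 mm^2
A_web = (308 - 2 * 16) * 16 = 4416 mm^2
A_total = 8640 + 4416 = 13056 mm^2 = 0.013056 m^2
Weight = rho * A = 7850 * 0.013056 = 102.4896 kg/m

102.4896 kg/m


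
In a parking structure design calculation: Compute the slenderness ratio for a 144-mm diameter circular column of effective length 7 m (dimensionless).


Radius of gyration r = d / 4 = 144 / 4 = 36.0 mm
L_eff = 7000.0 mm
Slenderness ratio = L / r = 7000.0 / 36.0 = 194.44 (dimensionless)

194.44 (dimensionless)


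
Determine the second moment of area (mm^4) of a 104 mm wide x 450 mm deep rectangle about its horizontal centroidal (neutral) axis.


I = b * h^3 / 12
= 104 * 450^3 / 12
= 104 * 91125000 / 12
= 789750000.0 mm^4

789750000.0 mm^4


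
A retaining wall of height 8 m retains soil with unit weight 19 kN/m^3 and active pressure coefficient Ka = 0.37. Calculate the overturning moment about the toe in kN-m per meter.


Pa = 0.5 * Ka * gamma * H^2
= 0.5 * 0.37 * 19 * 8^2
= 224.96 kN/m
Arm = H / 3 = 8 / 3 = 2.6667 m
Mo = Pa * arm = Pa * H / 3 = 224.96 * 8 / 3 = 599.8933 kN-m/m

599.8933 kN-m/m


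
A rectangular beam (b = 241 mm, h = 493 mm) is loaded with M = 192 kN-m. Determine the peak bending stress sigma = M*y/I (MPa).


I = b * h^3 / 12 = 241 * 493^3 / 12 = 2406448403.08 mm^4
y = h / 2 = 493 / 2 = 246.5 mm
M = 192 kN-m = 192000000.0 N-mm
sigma = M * y / I = 192000000.0 * 246.5 / 2406448403.08
= 19.67 MPa

19.67 MPa


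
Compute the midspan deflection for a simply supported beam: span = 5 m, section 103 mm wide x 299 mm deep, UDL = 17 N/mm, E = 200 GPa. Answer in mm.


I = 103 * 299^3 / 12 = 229440216.42 mm^4
L = 5000.0 mm, w = 17 N/mm, E = 200000.0 MPa
delta = 5 * w * L^4 / (384 * E * I)
= 5 * 17 * 5000.0^4 / (384 * 200000.0 * 229440216.42)
= 3.0149 mm

3.0149 mm


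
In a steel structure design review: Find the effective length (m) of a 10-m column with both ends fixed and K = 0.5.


L_eff = K * L
= 0.5 * 10
= 5.0 m

5.0 m


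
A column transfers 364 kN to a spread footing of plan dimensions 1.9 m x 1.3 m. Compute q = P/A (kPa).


A = 1.9 * 1.3 = 2.47 m^2
q = P / A = 364 / 2.47
= 147.3684 kPa

147.3684 kPa


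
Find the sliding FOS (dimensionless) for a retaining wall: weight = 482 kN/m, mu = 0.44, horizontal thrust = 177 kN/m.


Resisting force = mu * W = 0.44 * 482 = 212.08 kN/m
FOS = Resisting / Driving = 212.08 / 177
= 1.1982 (dimensionless)

1.1982 (dimensionless)


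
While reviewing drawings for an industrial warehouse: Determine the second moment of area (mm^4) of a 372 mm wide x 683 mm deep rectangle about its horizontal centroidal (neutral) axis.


I = b * h^3 / 12
= 372 * 683^3 / 12
= 372 * 318611987 / 12
= 9876971597.0 mm^4

9876971597.0 mm^4


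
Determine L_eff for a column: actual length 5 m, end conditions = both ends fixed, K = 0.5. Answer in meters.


L_eff = K * L
= 0.5 * 5
= 2.5 m

2.5 m


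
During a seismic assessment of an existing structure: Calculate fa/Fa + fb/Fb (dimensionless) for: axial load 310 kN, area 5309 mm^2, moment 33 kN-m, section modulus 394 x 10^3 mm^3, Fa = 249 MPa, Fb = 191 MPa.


f_a = P / A = 310000.0 / 5309 = 58.3914 MPa
f_b = M / S = 33000000.0 / 394000.0 = 83.7563 MPa
Ratio = f_a / Fa + f_b / Fb
= 58.3914 / 249 + 83.7563 / 191
= 0.673 (dimensionless)

0.673 (dimensionless)


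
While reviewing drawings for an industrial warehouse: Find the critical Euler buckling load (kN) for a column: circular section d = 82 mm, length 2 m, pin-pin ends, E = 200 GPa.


I = pi * d^4 / 64 = 2219347.5 mm^4
L = 2000.0 mm
P_cr = pi^2 * E * I / L^2
= 9.8696 * 200000.0 * 2219347.5 / 2000.0^2
= 1095204.09 N = 1095.2041 kN

1095.2041 kN


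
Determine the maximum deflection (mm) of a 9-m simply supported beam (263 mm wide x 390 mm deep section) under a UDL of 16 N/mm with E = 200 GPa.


I = 263 * 390^3 / 12 = 1300074750.0 mm^4
L = 9000.0 mm, w = 16 N/mm, E = 200000.0 MPa
delta = 5 * w * L^4 / (384 * E * I)
= 5 * 16 * 9000.0^4 / (384 * 200000.0 * 1300074750.0)
= 5.2569 mm

5.2569 mm


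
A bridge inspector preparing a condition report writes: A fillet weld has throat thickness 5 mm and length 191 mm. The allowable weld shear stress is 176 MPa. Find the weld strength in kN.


Strength = throat * length * allowable stress
= 5 * 191 * 176 N
= 168080 N
= 168.08 kN

168.08 kN


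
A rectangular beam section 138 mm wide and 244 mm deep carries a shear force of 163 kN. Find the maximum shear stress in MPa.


A = b * h = 138 * 244 = 33672 mm^2
V = 163 kN = 163000.0 N
tau_max = 1.5 * V / A = 1.5 * 163000.0 / 33672
= 7.2612 MPa

7.2612 MPa


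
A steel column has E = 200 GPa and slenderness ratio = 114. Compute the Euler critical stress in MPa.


sigma_cr = pi^2 * E / lambda^2
= 9.8696 * 200000.0 / 114^2
= 9.8696 * 200000.0 / 12996
= 151.8868 MPa

151.8868 MPa


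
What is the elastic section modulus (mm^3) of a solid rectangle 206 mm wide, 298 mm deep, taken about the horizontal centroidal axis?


S = b * h^2 / 6
= 206 * 298^2 / 6
= 206 * 88804 / 6
= 3048937.33 mm^3

3048937.33 mm^3


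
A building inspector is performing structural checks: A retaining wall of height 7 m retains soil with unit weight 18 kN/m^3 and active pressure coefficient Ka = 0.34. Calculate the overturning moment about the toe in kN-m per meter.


Pa = 0.5 * Ka * gamma * H^2
= 0.5 * 0.34 * 18 * 7^2
= 149.94 kN/m
Arm = H / 3 = 7 / 3 = 2.3333 m
Mo = Pa * arm = Pa * H / 3 = 149.94 * 7 / 3 = 349.86 kN-m/m

349.86 kN-m/m


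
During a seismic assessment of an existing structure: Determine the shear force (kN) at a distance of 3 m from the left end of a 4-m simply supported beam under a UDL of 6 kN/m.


R_A = w * L / 2 = 6 * 4 / 2 = 12.0 kN
V(x) = R_A - w * x = 12.0 - 6 * 3
= -6.0 kN

-6.0 kN


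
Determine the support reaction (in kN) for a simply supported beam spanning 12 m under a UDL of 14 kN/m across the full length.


Total load = w * L = 14 * 12 = 168 kN
By symmetry, each reaction R = total / 2 = 168 / 2 = 84.0 kN

84.0 kN


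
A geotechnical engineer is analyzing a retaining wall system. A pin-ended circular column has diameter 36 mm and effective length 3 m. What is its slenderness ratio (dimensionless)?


Radius of gyration r = d / 4 = 36 / 4 = 9.0 mm
L_eff = 3000.0 mm
Slenderness ratio = L / r = 3000.0 / 9.0 = 333.33 (dimensionless)

333.33 (dimensionless)
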